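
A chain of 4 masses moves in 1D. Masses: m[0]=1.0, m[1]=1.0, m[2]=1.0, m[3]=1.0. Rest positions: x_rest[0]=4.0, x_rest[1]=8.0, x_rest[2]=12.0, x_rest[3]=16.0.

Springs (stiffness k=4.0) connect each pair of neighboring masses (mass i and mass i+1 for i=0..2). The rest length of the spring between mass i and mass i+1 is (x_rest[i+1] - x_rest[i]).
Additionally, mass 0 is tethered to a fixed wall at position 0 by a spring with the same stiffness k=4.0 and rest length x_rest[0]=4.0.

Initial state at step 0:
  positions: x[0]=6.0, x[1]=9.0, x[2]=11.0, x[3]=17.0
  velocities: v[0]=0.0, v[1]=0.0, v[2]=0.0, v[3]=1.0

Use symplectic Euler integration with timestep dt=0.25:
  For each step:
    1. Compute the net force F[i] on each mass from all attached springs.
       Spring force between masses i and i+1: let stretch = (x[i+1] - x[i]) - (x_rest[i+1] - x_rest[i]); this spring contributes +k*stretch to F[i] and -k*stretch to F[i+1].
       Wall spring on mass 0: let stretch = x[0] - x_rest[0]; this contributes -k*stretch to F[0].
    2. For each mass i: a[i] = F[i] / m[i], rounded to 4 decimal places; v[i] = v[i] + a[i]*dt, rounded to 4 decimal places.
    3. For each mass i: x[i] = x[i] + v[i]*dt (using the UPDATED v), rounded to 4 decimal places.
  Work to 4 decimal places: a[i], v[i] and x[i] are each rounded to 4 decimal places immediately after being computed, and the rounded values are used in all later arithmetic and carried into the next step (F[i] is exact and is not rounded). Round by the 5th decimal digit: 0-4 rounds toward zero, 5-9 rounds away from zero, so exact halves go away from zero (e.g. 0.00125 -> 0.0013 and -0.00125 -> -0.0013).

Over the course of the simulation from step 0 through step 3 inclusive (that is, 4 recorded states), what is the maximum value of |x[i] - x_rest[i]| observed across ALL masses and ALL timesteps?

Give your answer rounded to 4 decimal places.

Step 0: x=[6.0000 9.0000 11.0000 17.0000] v=[0.0000 0.0000 0.0000 1.0000]
Step 1: x=[5.2500 8.7500 12.0000 16.7500] v=[-3.0000 -1.0000 4.0000 -1.0000]
Step 2: x=[4.0625 8.4375 13.3750 16.3125] v=[-4.7500 -1.2500 5.5000 -1.7500]
Step 3: x=[2.9531 8.2656 14.2500 16.1406] v=[-4.4375 -0.6875 3.5000 -0.6875]
Max displacement = 2.2500

Answer: 2.2500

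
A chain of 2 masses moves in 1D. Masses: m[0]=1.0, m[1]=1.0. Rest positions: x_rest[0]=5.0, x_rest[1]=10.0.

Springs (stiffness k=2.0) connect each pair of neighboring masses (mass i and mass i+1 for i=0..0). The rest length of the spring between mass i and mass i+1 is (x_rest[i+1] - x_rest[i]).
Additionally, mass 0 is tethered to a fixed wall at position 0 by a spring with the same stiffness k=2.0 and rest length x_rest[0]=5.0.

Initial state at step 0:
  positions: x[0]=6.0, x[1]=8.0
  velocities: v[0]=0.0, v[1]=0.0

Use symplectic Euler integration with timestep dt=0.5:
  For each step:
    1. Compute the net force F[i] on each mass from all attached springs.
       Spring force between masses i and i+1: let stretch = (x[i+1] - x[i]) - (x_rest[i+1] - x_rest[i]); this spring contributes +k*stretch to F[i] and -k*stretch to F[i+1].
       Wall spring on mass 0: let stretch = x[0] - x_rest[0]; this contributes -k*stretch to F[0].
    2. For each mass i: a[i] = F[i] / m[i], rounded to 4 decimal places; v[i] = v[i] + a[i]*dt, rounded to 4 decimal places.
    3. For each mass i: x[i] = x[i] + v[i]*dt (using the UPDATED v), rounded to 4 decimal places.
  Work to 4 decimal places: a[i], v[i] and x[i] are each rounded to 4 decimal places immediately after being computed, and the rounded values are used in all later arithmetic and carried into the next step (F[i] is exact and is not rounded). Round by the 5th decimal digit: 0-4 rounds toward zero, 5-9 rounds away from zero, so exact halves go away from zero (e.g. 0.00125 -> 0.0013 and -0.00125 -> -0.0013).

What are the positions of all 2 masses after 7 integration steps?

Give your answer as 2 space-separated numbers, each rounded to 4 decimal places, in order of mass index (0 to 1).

Answer: 3.7344 12.1798

Derivation:
Step 0: x=[6.0000 8.0000] v=[0.0000 0.0000]
Step 1: x=[4.0000 9.5000] v=[-4.0000 3.0000]
Step 2: x=[2.7500 10.7500] v=[-2.5000 2.5000]
Step 3: x=[4.1250 10.5000] v=[2.7500 -0.5000]
Step 4: x=[6.6250 9.5625] v=[5.0000 -1.8750]
Step 5: x=[7.2813 9.6563] v=[1.3125 0.1875]
Step 6: x=[5.4844 11.0626] v=[-3.5938 2.8125]
Step 7: x=[3.7344 12.1798] v=[-3.5000 2.2343]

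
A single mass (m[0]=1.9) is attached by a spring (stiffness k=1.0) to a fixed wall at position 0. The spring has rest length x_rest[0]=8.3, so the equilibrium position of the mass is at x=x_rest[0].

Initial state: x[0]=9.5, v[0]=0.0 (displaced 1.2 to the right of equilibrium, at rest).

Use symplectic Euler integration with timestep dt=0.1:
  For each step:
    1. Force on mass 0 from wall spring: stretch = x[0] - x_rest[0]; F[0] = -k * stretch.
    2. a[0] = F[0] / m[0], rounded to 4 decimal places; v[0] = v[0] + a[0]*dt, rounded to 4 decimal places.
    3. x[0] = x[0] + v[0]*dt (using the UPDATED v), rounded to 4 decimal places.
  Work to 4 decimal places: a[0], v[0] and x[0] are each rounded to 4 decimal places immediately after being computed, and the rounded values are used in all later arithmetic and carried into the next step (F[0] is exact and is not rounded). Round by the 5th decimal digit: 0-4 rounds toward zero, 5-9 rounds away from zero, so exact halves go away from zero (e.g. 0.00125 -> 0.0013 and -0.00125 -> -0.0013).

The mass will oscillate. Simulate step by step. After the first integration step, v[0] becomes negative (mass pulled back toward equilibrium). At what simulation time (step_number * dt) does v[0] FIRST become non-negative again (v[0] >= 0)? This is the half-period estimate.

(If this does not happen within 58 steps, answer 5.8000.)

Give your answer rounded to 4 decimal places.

Answer: 4.4000

Derivation:
Step 0: x=[9.5000] v=[0.0000]
Step 1: x=[9.4937] v=[-0.0632]
Step 2: x=[9.4811] v=[-0.1260]
Step 3: x=[9.4623] v=[-0.1882]
Step 4: x=[9.4374] v=[-0.2494]
Step 5: x=[9.4065] v=[-0.3093]
Step 6: x=[9.3698] v=[-0.3675]
Step 7: x=[9.3274] v=[-0.4238]
Step 8: x=[9.2796] v=[-0.4779]
Step 9: x=[9.2267] v=[-0.5295]
Step 10: x=[9.1689] v=[-0.5783]
Step 11: x=[9.1065] v=[-0.6240]
Step 12: x=[9.0399] v=[-0.6665]
Step 13: x=[8.9694] v=[-0.7054]
Step 14: x=[8.8953] v=[-0.7406]
Step 15: x=[8.8181] v=[-0.7719]
Step 16: x=[8.7382] v=[-0.7992]
Step 17: x=[8.6560] v=[-0.8223]
Step 18: x=[8.5719] v=[-0.8410]
Step 19: x=[8.4864] v=[-0.8553]
Step 20: x=[8.3999] v=[-0.8651]
Step 21: x=[8.3129] v=[-0.8704]
Step 22: x=[8.2258] v=[-0.8711]
Step 23: x=[8.1391] v=[-0.8672]
Step 24: x=[8.0532] v=[-0.8587]
Step 25: x=[7.9686] v=[-0.8457]
Step 26: x=[7.8858] v=[-0.8283]
Step 27: x=[7.8052] v=[-0.8065]
Step 28: x=[7.7272] v=[-0.7805]
Step 29: x=[7.6522] v=[-0.7504]
Step 30: x=[7.5806] v=[-0.7163]
Step 31: x=[7.5128] v=[-0.6784]
Step 32: x=[7.4491] v=[-0.6370]
Step 33: x=[7.3899] v=[-0.5922]
Step 34: x=[7.3355] v=[-0.5443]
Step 35: x=[7.2862] v=[-0.4935]
Step 36: x=[7.2422] v=[-0.4401]
Step 37: x=[7.2038] v=[-0.3844]
Step 38: x=[7.1711] v=[-0.3267]
Step 39: x=[7.1444] v=[-0.2673]
Step 40: x=[7.1238] v=[-0.2065]
Step 41: x=[7.1093] v=[-0.1446]
Step 42: x=[7.1011] v=[-0.0819]
Step 43: x=[7.0992] v=[-0.0188]
Step 44: x=[7.1036] v=[0.0444]
First v>=0 after going negative at step 44, time=4.4000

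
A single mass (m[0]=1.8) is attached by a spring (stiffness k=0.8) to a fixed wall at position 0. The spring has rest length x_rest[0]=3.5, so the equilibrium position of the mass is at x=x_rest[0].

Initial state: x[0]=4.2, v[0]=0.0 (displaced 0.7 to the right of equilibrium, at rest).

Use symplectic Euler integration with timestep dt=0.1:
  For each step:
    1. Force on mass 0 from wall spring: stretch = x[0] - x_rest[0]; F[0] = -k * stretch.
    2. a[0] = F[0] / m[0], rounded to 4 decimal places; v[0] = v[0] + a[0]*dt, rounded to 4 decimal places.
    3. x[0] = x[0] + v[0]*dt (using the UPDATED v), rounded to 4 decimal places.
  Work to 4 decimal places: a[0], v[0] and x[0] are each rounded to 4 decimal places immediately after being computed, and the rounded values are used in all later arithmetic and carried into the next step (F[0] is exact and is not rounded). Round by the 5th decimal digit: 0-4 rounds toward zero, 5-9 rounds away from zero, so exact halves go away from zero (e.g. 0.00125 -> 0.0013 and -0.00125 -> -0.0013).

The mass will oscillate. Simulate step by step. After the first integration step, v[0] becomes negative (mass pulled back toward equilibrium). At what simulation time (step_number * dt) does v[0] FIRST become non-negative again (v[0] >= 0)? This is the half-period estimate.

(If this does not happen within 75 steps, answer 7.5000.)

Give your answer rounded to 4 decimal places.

Answer: 4.8000

Derivation:
Step 0: x=[4.2000] v=[0.0000]
Step 1: x=[4.1969] v=[-0.0311]
Step 2: x=[4.1907] v=[-0.0621]
Step 3: x=[4.1814] v=[-0.0928]
Step 4: x=[4.1691] v=[-0.1231]
Step 5: x=[4.1538] v=[-0.1528]
Step 6: x=[4.1356] v=[-0.1819]
Step 7: x=[4.1146] v=[-0.2102]
Step 8: x=[4.0909] v=[-0.2375]
Step 9: x=[4.0645] v=[-0.2638]
Step 10: x=[4.0356] v=[-0.2889]
Step 11: x=[4.0043] v=[-0.3127]
Step 12: x=[3.9708] v=[-0.3351]
Step 13: x=[3.9352] v=[-0.3560]
Step 14: x=[3.8977] v=[-0.3753]
Step 15: x=[3.8584] v=[-0.3930]
Step 16: x=[3.8175] v=[-0.4089]
Step 17: x=[3.7752] v=[-0.4230]
Step 18: x=[3.7317] v=[-0.4352]
Step 19: x=[3.6872] v=[-0.4455]
Step 20: x=[3.6418] v=[-0.4538]
Step 21: x=[3.5958] v=[-0.4601]
Step 22: x=[3.5494] v=[-0.4644]
Step 23: x=[3.5027] v=[-0.4666]
Step 24: x=[3.4560] v=[-0.4667]
Step 25: x=[3.4095] v=[-0.4647]
Step 26: x=[3.3634] v=[-0.4607]
Step 27: x=[3.3179] v=[-0.4546]
Step 28: x=[3.2733] v=[-0.4465]
Step 29: x=[3.2297] v=[-0.4364]
Step 30: x=[3.1873] v=[-0.4244]
Step 31: x=[3.1463] v=[-0.4105]
Step 32: x=[3.1068] v=[-0.3948]
Step 33: x=[3.0691] v=[-0.3773]
Step 34: x=[3.0333] v=[-0.3582]
Step 35: x=[2.9996] v=[-0.3375]
Step 36: x=[2.9681] v=[-0.3153]
Step 37: x=[2.9389] v=[-0.2917]
Step 38: x=[2.9122] v=[-0.2668]
Step 39: x=[2.8881] v=[-0.2407]
Step 40: x=[2.8668] v=[-0.2135]
Step 41: x=[2.8483] v=[-0.1854]
Step 42: x=[2.8327] v=[-0.1564]
Step 43: x=[2.8200] v=[-0.1267]
Step 44: x=[2.8104] v=[-0.0965]
Step 45: x=[2.8038] v=[-0.0659]
Step 46: x=[2.8003] v=[-0.0350]
Step 47: x=[2.7999] v=[-0.0039]
Step 48: x=[2.8026] v=[0.0272]
First v>=0 after going negative at step 48, time=4.8000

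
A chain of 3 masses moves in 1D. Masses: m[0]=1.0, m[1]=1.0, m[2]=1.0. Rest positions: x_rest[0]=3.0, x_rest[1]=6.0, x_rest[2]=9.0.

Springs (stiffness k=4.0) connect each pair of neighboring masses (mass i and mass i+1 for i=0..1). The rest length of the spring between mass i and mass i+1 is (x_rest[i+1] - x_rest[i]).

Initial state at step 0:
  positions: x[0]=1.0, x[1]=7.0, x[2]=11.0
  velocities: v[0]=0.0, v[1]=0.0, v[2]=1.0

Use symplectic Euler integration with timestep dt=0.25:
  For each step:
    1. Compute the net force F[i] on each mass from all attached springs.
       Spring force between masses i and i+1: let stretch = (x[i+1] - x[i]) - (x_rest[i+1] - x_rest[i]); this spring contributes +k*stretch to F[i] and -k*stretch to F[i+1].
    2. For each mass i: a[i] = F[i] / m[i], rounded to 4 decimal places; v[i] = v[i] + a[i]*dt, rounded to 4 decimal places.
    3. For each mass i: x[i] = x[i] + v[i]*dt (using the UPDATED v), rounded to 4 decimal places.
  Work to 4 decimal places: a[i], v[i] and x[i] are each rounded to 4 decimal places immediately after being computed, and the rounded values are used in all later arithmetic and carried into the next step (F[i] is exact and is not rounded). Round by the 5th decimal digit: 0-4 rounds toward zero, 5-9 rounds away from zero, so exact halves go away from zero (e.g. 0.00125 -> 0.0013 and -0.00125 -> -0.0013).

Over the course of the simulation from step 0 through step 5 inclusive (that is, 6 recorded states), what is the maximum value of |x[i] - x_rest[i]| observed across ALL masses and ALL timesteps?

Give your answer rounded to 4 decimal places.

Step 0: x=[1.0000 7.0000 11.0000] v=[0.0000 0.0000 1.0000]
Step 1: x=[1.7500 6.5000 11.0000] v=[3.0000 -2.0000 0.0000]
Step 2: x=[2.9375 5.9375 10.6250] v=[4.7500 -2.2500 -1.5000]
Step 3: x=[4.1250 5.7969 9.8281] v=[4.7500 -0.5625 -3.1875]
Step 4: x=[4.9805 6.2461 8.7734] v=[3.4219 1.7968 -4.2187]
Step 5: x=[5.4024 7.0107 7.8369] v=[1.6875 3.0585 -3.7460]
Max displacement = 2.4024

Answer: 2.4024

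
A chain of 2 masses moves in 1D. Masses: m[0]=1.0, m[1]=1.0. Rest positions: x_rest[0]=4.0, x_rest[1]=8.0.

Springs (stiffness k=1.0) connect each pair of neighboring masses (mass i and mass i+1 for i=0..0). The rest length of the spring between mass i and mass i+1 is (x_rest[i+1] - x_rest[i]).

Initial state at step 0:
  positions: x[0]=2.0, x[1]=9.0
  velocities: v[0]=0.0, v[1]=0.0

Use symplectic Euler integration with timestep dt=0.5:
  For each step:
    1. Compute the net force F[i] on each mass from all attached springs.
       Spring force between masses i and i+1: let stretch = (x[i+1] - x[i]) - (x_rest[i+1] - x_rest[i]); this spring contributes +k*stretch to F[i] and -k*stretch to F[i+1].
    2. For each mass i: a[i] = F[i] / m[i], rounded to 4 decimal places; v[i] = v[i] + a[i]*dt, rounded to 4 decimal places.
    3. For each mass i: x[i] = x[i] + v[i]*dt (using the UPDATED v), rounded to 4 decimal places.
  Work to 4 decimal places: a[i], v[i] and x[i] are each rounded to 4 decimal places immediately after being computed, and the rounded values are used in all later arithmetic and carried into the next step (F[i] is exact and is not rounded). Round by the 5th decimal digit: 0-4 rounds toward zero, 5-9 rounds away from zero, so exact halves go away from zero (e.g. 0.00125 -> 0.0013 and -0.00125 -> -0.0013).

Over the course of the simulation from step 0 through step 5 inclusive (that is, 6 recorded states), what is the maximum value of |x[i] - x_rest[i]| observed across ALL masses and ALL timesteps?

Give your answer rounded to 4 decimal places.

Step 0: x=[2.0000 9.0000] v=[0.0000 0.0000]
Step 1: x=[2.7500 8.2500] v=[1.5000 -1.5000]
Step 2: x=[3.8750 7.1250] v=[2.2500 -2.2500]
Step 3: x=[4.8125 6.1875] v=[1.8750 -1.8750]
Step 4: x=[5.0938 5.9063] v=[0.5625 -0.5625]
Step 5: x=[4.5782 6.4220] v=[-1.0313 1.0313]
Max displacement = 2.0937

Answer: 2.0937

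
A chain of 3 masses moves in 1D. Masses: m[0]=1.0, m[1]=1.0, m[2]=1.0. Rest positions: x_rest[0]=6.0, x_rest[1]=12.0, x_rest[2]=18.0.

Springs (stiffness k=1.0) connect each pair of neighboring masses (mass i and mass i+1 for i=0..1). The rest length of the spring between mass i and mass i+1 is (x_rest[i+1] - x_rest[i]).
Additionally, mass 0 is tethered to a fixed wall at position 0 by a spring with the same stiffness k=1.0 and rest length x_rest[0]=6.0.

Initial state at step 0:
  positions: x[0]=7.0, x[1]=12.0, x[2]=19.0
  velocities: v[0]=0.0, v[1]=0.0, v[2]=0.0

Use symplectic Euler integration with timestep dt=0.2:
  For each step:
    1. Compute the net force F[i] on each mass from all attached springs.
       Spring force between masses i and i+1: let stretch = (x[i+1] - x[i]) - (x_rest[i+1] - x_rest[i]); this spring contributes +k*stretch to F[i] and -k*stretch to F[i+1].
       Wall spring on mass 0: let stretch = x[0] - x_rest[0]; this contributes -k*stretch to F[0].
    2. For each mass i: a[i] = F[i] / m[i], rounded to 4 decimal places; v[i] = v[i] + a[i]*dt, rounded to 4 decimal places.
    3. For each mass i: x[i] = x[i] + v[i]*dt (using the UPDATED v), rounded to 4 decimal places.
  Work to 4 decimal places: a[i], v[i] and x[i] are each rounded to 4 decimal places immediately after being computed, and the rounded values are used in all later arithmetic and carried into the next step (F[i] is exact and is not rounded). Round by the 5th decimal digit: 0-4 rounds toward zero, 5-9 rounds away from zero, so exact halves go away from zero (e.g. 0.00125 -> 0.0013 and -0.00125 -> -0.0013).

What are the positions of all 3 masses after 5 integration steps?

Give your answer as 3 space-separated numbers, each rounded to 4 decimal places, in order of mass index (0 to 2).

Answer: 6.1034 12.8475 18.5508

Derivation:
Step 0: x=[7.0000 12.0000 19.0000] v=[0.0000 0.0000 0.0000]
Step 1: x=[6.9200 12.0800 18.9600] v=[-0.4000 0.4000 -0.2000]
Step 2: x=[6.7696 12.2288 18.8848] v=[-0.7520 0.7440 -0.3760]
Step 3: x=[6.5668 12.4255 18.7834] v=[-1.0141 0.9834 -0.5072]
Step 4: x=[6.3357 12.6421 18.6676] v=[-1.1557 1.0832 -0.5788]
Step 5: x=[6.1034 12.8475 18.5508] v=[-1.1616 1.0270 -0.5839]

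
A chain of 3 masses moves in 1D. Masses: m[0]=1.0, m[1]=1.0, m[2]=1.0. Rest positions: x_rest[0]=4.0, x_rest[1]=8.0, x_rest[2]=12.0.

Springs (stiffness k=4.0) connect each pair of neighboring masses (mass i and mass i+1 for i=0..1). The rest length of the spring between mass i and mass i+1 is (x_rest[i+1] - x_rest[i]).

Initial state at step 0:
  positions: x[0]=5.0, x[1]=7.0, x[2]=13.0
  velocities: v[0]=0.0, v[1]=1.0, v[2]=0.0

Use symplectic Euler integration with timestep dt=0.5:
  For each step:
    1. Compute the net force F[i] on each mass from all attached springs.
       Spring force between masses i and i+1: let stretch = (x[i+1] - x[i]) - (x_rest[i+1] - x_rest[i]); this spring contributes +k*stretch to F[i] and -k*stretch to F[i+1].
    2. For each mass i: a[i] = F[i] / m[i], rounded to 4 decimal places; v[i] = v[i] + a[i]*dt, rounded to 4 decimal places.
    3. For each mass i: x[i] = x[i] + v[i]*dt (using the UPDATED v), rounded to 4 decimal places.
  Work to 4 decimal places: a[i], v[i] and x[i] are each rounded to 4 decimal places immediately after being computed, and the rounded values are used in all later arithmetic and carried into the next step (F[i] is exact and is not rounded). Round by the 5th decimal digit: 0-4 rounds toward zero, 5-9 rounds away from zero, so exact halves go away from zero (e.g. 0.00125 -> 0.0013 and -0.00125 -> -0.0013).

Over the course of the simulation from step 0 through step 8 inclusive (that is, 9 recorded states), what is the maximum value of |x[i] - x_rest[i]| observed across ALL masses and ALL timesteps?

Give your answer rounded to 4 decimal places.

Answer: 4.5000

Derivation:
Step 0: x=[5.0000 7.0000 13.0000] v=[0.0000 1.0000 0.0000]
Step 1: x=[3.0000 11.5000 11.0000] v=[-4.0000 9.0000 -4.0000]
Step 2: x=[5.5000 7.0000 13.5000] v=[5.0000 -9.0000 5.0000]
Step 3: x=[5.5000 7.5000 13.5000] v=[0.0000 1.0000 0.0000]
Step 4: x=[3.5000 12.0000 11.5000] v=[-4.0000 9.0000 -4.0000]
Step 5: x=[6.0000 7.5000 14.0000] v=[5.0000 -9.0000 5.0000]
Step 6: x=[6.0000 8.0000 14.0000] v=[0.0000 1.0000 0.0000]
Step 7: x=[4.0000 12.5000 12.0000] v=[-4.0000 9.0000 -4.0000]
Step 8: x=[6.5000 8.0000 14.5000] v=[5.0000 -9.0000 5.0000]
Max displacement = 4.5000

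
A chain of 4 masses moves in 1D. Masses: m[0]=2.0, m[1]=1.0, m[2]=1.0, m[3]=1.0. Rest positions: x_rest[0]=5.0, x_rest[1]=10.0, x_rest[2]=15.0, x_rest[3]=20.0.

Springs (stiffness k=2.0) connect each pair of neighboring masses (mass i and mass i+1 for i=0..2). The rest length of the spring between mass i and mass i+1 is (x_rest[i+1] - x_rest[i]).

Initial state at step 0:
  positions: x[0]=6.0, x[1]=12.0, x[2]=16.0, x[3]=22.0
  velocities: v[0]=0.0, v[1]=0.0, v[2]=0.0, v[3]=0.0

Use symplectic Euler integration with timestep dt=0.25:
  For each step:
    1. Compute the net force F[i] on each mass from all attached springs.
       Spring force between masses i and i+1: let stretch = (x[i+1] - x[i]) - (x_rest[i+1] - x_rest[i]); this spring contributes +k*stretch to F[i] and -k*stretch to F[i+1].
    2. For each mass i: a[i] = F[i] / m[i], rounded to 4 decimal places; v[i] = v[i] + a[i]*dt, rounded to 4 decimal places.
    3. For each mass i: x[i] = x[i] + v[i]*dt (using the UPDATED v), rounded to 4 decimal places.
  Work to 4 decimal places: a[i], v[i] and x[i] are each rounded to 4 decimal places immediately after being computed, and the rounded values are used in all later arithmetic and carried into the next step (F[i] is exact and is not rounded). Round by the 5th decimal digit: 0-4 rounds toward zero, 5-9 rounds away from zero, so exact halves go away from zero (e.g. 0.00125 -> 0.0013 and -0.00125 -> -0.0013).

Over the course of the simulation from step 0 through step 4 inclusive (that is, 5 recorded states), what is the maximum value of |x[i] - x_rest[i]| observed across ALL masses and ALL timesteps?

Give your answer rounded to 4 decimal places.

Answer: 2.1616

Derivation:
Step 0: x=[6.0000 12.0000 16.0000 22.0000] v=[0.0000 0.0000 0.0000 0.0000]
Step 1: x=[6.0625 11.7500 16.2500 21.8750] v=[0.2500 -1.0000 1.0000 -0.5000]
Step 2: x=[6.1680 11.3516 16.6406 21.6719] v=[0.4219 -1.5938 1.5625 -0.8125]
Step 3: x=[6.2850 10.9663 16.9990 21.4649] v=[0.4678 -1.5411 1.4337 -0.8282]
Step 4: x=[6.3820 10.7500 17.1616 21.3246] v=[0.3881 -0.8654 0.6503 -0.5612]
Max displacement = 2.1616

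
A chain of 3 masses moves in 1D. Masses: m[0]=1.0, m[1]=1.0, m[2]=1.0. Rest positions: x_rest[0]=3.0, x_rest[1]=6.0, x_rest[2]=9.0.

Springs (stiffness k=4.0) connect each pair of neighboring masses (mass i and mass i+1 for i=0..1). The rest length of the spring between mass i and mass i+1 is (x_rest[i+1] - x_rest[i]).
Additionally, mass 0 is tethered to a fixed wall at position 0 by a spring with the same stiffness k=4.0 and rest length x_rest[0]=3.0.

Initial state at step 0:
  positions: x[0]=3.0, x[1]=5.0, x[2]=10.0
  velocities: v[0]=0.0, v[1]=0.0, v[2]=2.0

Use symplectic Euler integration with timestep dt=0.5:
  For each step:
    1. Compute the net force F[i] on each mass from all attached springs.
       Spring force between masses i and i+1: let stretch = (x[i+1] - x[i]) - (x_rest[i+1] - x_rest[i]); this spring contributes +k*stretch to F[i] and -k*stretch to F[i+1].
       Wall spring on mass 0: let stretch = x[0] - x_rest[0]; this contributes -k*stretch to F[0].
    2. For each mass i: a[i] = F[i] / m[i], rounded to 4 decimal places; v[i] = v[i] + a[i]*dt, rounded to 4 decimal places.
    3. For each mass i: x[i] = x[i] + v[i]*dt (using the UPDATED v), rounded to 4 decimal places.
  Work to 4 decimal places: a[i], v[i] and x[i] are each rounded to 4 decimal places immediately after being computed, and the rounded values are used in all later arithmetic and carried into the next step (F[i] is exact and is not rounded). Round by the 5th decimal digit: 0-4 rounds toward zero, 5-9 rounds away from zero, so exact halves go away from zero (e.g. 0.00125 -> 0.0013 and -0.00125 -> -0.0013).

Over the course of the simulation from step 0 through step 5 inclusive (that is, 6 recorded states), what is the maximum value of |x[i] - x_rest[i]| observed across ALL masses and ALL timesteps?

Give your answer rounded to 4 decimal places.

Step 0: x=[3.0000 5.0000 10.0000] v=[0.0000 0.0000 2.0000]
Step 1: x=[2.0000 8.0000 9.0000] v=[-2.0000 6.0000 -2.0000]
Step 2: x=[5.0000 6.0000 10.0000] v=[6.0000 -4.0000 2.0000]
Step 3: x=[4.0000 7.0000 10.0000] v=[-2.0000 2.0000 0.0000]
Step 4: x=[2.0000 8.0000 10.0000] v=[-4.0000 2.0000 0.0000]
Step 5: x=[4.0000 5.0000 11.0000] v=[4.0000 -6.0000 2.0000]
Max displacement = 2.0000

Answer: 2.0000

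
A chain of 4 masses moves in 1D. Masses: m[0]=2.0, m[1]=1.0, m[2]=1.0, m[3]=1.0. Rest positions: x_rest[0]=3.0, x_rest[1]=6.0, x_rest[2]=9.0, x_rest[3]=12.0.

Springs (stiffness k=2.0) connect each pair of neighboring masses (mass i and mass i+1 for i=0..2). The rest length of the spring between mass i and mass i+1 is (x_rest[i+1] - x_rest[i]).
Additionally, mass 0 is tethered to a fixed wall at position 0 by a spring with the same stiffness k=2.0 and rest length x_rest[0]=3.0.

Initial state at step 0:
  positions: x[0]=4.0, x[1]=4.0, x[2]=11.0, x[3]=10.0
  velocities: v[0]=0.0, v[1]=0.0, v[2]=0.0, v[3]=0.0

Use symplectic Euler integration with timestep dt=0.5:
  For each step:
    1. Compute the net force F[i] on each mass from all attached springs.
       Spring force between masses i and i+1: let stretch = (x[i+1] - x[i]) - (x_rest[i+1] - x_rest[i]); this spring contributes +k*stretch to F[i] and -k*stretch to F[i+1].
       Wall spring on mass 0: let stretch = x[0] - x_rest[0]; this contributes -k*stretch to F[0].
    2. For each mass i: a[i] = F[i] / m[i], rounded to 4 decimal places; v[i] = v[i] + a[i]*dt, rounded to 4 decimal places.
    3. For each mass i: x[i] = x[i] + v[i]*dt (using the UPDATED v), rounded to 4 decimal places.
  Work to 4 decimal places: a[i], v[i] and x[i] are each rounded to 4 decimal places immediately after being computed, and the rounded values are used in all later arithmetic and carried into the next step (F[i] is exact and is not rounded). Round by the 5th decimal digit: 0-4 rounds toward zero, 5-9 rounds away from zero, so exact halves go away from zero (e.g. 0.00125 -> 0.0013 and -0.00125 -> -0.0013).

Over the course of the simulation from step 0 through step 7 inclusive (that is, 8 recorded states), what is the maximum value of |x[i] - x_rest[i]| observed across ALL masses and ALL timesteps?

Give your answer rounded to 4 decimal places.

Answer: 3.3437

Derivation:
Step 0: x=[4.0000 4.0000 11.0000 10.0000] v=[0.0000 0.0000 0.0000 0.0000]
Step 1: x=[3.0000 7.5000 7.0000 12.0000] v=[-2.0000 7.0000 -8.0000 4.0000]
Step 2: x=[2.3750 8.5000 5.7500 13.0000] v=[-1.2500 2.0000 -2.5000 2.0000]
Step 3: x=[2.6875 5.0625 9.5000 11.8750] v=[0.6250 -6.8750 7.5000 -2.2500]
Step 4: x=[2.9219 2.6563 12.2188 11.0625] v=[0.4688 -4.8125 5.4375 -1.6250]
Step 5: x=[2.3594 5.1641 9.5782 12.3282] v=[-1.1250 5.0156 -5.2813 2.5313]
Step 6: x=[1.9082 8.4766 6.1055 13.7189] v=[-0.9024 6.6250 -6.9454 2.7813]
Step 7: x=[2.6221 7.3194 7.6251 12.8029] v=[1.4277 -2.3145 3.0391 -1.8321]
Max displacement = 3.3437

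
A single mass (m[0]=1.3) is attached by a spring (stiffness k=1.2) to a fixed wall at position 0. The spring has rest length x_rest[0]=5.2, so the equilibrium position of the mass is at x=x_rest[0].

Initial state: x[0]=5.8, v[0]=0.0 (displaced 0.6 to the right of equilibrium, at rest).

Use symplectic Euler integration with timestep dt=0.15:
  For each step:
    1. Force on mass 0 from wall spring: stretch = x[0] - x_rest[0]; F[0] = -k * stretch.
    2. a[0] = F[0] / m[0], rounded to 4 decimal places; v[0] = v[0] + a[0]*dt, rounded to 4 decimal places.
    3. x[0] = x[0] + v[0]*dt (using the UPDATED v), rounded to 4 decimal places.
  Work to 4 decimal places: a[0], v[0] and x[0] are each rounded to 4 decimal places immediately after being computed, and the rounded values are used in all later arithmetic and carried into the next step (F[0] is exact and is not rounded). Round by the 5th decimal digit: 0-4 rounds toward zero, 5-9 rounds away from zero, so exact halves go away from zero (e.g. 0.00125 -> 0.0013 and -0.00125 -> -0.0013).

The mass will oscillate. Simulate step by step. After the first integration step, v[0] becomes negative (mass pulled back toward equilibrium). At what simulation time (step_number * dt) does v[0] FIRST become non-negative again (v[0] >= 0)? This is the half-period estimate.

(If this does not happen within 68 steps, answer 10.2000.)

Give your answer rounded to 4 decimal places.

Step 0: x=[5.8000] v=[0.0000]
Step 1: x=[5.7875] v=[-0.0831]
Step 2: x=[5.7628] v=[-0.1644]
Step 3: x=[5.7265] v=[-0.2423]
Step 4: x=[5.6792] v=[-0.3152]
Step 5: x=[5.6220] v=[-0.3815]
Step 6: x=[5.5560] v=[-0.4399]
Step 7: x=[5.4826] v=[-0.4892]
Step 8: x=[5.4034] v=[-0.5283]
Step 9: x=[5.3199] v=[-0.5565]
Step 10: x=[5.2339] v=[-0.5731]
Step 11: x=[5.1472] v=[-0.5778]
Step 12: x=[5.0616] v=[-0.5705]
Step 13: x=[4.9789] v=[-0.5513]
Step 14: x=[4.9008] v=[-0.5207]
Step 15: x=[4.8289] v=[-0.4793]
Step 16: x=[4.7647] v=[-0.4279]
Step 17: x=[4.7096] v=[-0.3676]
Step 18: x=[4.6646] v=[-0.2997]
Step 19: x=[4.6308] v=[-0.2256]
Step 20: x=[4.6088] v=[-0.1468]
Step 21: x=[4.5991] v=[-0.0649]
Step 22: x=[4.6018] v=[0.0183]
First v>=0 after going negative at step 22, time=3.3000

Answer: 3.3000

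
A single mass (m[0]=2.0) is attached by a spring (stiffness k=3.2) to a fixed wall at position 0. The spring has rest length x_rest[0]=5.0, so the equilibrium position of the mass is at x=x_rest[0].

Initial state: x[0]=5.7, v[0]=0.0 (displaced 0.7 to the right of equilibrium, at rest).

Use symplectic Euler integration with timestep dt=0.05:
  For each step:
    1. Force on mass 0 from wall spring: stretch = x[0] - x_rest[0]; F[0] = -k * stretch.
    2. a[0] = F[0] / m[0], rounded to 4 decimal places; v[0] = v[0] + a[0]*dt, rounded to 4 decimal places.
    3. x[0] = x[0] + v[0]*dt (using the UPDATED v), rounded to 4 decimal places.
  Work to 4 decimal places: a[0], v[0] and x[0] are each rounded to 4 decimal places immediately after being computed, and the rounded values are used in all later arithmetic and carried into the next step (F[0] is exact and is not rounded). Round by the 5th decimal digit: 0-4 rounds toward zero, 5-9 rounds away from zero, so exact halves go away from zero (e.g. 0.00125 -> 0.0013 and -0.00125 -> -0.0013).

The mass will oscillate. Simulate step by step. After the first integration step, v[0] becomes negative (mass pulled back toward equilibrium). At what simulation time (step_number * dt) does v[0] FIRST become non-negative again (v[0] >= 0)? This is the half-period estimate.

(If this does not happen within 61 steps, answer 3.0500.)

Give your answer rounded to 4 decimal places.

Answer: 2.5000

Derivation:
Step 0: x=[5.7000] v=[0.0000]
Step 1: x=[5.6972] v=[-0.0560]
Step 2: x=[5.6916] v=[-0.1118]
Step 3: x=[5.6832] v=[-0.1671]
Step 4: x=[5.6721] v=[-0.2218]
Step 5: x=[5.6583] v=[-0.2756]
Step 6: x=[5.6419] v=[-0.3283]
Step 7: x=[5.6229] v=[-0.3797]
Step 8: x=[5.6014] v=[-0.4295]
Step 9: x=[5.5775] v=[-0.4776]
Step 10: x=[5.5513] v=[-0.5238]
Step 11: x=[5.5229] v=[-0.5679]
Step 12: x=[5.4924] v=[-0.6097]
Step 13: x=[5.4599] v=[-0.6491]
Step 14: x=[5.4256] v=[-0.6859]
Step 15: x=[5.3896] v=[-0.7200]
Step 16: x=[5.3520] v=[-0.7512]
Step 17: x=[5.3130] v=[-0.7794]
Step 18: x=[5.2728] v=[-0.8044]
Step 19: x=[5.2315] v=[-0.8262]
Step 20: x=[5.1893] v=[-0.8447]
Step 21: x=[5.1463] v=[-0.8598]
Step 22: x=[5.1027] v=[-0.8715]
Step 23: x=[5.0587] v=[-0.8797]
Step 24: x=[5.0145] v=[-0.8844]
Step 25: x=[4.9702] v=[-0.8856]
Step 26: x=[4.9260] v=[-0.8832]
Step 27: x=[4.8821] v=[-0.8773]
Step 28: x=[4.8387] v=[-0.8679]
Step 29: x=[4.7960] v=[-0.8550]
Step 30: x=[4.7541] v=[-0.8387]
Step 31: x=[4.7132] v=[-0.8190]
Step 32: x=[4.6734] v=[-0.7961]
Step 33: x=[4.6349] v=[-0.7700]
Step 34: x=[4.5979] v=[-0.7408]
Step 35: x=[4.5625] v=[-0.7086]
Step 36: x=[4.5288] v=[-0.6736]
Step 37: x=[4.4970] v=[-0.6359]
Step 38: x=[4.4672] v=[-0.5957]
Step 39: x=[4.4395] v=[-0.5531]
Step 40: x=[4.4141] v=[-0.5083]
Step 41: x=[4.3910] v=[-0.4614]
Step 42: x=[4.3704] v=[-0.4127]
Step 43: x=[4.3523] v=[-0.3623]
Step 44: x=[4.3368] v=[-0.3105]
Step 45: x=[4.3239] v=[-0.2574]
Step 46: x=[4.3137] v=[-0.2033]
Step 47: x=[4.3063] v=[-0.1484]
Step 48: x=[4.3017] v=[-0.0929]
Step 49: x=[4.2999] v=[-0.0370]
Step 50: x=[4.3009] v=[0.0190]
First v>=0 after going negative at step 50, time=2.5000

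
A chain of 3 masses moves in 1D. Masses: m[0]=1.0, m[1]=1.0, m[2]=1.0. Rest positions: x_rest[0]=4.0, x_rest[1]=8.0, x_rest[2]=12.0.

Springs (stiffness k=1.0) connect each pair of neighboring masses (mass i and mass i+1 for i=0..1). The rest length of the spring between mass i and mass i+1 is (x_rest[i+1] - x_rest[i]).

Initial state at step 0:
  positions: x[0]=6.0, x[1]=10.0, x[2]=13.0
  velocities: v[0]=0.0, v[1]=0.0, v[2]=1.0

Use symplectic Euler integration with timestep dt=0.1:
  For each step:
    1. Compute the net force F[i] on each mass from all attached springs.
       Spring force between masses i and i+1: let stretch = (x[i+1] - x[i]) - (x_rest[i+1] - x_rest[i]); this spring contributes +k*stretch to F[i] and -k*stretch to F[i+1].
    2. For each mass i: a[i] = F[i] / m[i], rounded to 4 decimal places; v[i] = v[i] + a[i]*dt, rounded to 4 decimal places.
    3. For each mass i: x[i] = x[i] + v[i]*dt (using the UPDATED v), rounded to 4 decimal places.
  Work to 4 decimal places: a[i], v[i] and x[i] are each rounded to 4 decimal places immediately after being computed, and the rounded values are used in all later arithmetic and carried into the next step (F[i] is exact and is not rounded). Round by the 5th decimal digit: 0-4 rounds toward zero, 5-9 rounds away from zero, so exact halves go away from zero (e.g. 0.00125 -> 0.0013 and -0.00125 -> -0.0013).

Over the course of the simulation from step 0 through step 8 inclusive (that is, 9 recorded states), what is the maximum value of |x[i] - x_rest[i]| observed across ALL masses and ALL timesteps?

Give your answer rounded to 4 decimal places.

Answer: 2.0411

Derivation:
Step 0: x=[6.0000 10.0000 13.0000] v=[0.0000 0.0000 1.0000]
Step 1: x=[6.0000 9.9900 13.1100] v=[0.0000 -0.1000 1.1000]
Step 2: x=[5.9999 9.9713 13.2288] v=[-0.0010 -0.1870 1.1880]
Step 3: x=[5.9995 9.9455 13.3550] v=[-0.0039 -0.2584 1.2623]
Step 4: x=[5.9986 9.9143 13.4871] v=[-0.0093 -0.3121 1.3214]
Step 5: x=[5.9968 9.8797 13.6235] v=[-0.0177 -0.3464 1.3641]
Step 6: x=[5.9939 9.8437 13.7625] v=[-0.0294 -0.3603 1.3897]
Step 7: x=[5.9895 9.8084 13.9023] v=[-0.0444 -0.3534 1.3978]
Step 8: x=[5.9833 9.7758 14.0411] v=[-0.0625 -0.3259 1.3884]
Max displacement = 2.0411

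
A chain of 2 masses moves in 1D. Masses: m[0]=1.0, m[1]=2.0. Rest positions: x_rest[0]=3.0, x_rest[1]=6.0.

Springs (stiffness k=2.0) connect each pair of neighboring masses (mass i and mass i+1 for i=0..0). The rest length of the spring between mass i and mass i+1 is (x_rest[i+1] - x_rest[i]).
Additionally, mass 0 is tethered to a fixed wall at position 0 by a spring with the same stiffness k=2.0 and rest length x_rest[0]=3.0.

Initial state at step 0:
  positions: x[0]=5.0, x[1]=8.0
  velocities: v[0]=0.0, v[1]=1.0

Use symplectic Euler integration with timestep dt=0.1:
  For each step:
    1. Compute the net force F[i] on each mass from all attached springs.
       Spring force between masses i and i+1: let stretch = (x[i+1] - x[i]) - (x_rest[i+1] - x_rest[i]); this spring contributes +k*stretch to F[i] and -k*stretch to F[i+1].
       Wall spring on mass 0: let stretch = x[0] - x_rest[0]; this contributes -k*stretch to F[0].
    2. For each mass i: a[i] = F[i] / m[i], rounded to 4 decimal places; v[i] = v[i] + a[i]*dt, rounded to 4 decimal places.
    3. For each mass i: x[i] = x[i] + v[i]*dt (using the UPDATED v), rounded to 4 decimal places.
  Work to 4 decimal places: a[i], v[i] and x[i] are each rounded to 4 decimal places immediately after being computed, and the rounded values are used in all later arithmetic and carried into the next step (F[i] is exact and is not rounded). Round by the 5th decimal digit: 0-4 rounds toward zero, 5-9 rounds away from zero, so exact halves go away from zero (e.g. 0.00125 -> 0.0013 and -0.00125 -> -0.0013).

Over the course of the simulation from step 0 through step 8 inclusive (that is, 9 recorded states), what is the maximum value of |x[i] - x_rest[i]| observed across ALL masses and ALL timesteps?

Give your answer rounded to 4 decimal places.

Step 0: x=[5.0000 8.0000] v=[0.0000 1.0000]
Step 1: x=[4.9600 8.1000] v=[-0.4000 1.0000]
Step 2: x=[4.8836 8.1986] v=[-0.7640 0.9860]
Step 3: x=[4.7758 8.2941] v=[-1.0777 0.9545]
Step 4: x=[4.6429 8.3844] v=[-1.3292 0.9027]
Step 5: x=[4.4920 8.4673] v=[-1.5095 0.8286]
Step 6: x=[4.3307 8.5404] v=[-1.6128 0.7311]
Step 7: x=[4.1670 8.6014] v=[-1.6370 0.6101]
Step 8: x=[4.0087 8.6481] v=[-1.5835 0.4667]
Max displacement = 2.6481

Answer: 2.6481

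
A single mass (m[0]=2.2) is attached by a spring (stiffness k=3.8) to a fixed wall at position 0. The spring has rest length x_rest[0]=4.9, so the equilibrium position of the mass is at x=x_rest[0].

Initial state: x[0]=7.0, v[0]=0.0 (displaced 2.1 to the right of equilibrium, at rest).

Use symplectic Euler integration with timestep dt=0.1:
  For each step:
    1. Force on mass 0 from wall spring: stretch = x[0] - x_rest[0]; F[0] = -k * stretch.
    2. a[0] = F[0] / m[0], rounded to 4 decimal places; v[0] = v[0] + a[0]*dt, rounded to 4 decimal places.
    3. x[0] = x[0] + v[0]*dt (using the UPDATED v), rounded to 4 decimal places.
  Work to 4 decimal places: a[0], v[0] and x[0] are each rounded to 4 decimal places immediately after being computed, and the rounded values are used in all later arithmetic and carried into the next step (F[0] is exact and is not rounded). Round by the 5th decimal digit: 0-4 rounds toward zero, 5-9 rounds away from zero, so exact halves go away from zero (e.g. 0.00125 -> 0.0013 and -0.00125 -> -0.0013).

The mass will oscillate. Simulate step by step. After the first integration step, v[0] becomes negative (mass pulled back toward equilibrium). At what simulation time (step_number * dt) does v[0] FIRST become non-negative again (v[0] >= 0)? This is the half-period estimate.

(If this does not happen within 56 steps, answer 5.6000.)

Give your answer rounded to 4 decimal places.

Step 0: x=[7.0000] v=[0.0000]
Step 1: x=[6.9637] v=[-0.3627]
Step 2: x=[6.8918] v=[-0.7192]
Step 3: x=[6.7855] v=[-1.0632]
Step 4: x=[6.6466] v=[-1.3889]
Step 5: x=[6.4775] v=[-1.6906]
Step 6: x=[6.2812] v=[-1.9631]
Step 7: x=[6.0610] v=[-2.2017]
Step 8: x=[5.8208] v=[-2.4022]
Step 9: x=[5.5647] v=[-2.5613]
Step 10: x=[5.2971] v=[-2.6761]
Step 11: x=[5.0226] v=[-2.7447]
Step 12: x=[4.7460] v=[-2.7659]
Step 13: x=[4.4721] v=[-2.7393]
Step 14: x=[4.2056] v=[-2.6654]
Step 15: x=[3.9511] v=[-2.5455]
Step 16: x=[3.7129] v=[-2.3816]
Step 17: x=[3.4952] v=[-2.1766]
Step 18: x=[3.3018] v=[-1.9340]
Step 19: x=[3.1360] v=[-1.6580]
Step 20: x=[3.0007] v=[-1.3533]
Step 21: x=[2.8982] v=[-1.0252]
Step 22: x=[2.8303] v=[-0.6794]
Step 23: x=[2.7981] v=[-0.3219]
Step 24: x=[2.8022] v=[0.0412]
First v>=0 after going negative at step 24, time=2.4000

Answer: 2.4000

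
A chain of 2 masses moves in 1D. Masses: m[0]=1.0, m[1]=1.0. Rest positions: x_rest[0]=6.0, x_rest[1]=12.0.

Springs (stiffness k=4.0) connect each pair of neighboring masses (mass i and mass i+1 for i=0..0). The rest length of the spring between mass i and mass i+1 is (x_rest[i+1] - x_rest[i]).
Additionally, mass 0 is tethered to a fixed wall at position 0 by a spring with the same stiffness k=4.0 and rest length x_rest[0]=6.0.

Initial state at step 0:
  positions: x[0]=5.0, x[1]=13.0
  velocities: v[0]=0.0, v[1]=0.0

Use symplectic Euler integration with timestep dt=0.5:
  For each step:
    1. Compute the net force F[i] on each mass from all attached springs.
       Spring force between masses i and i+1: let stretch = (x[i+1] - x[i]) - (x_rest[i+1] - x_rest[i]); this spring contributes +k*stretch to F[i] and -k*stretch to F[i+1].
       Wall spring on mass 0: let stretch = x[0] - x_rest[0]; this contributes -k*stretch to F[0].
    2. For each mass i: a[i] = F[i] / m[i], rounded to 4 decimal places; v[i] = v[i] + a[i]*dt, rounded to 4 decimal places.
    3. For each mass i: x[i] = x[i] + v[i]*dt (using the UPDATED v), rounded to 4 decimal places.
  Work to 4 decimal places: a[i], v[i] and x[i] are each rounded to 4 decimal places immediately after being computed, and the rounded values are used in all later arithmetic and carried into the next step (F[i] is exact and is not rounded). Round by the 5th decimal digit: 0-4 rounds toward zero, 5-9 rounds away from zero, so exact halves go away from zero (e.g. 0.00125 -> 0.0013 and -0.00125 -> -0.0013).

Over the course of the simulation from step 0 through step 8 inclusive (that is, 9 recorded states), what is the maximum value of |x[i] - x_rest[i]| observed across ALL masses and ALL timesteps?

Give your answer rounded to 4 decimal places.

Step 0: x=[5.0000 13.0000] v=[0.0000 0.0000]
Step 1: x=[8.0000 11.0000] v=[6.0000 -4.0000]
Step 2: x=[6.0000 12.0000] v=[-4.0000 2.0000]
Step 3: x=[4.0000 13.0000] v=[-4.0000 2.0000]
Step 4: x=[7.0000 11.0000] v=[6.0000 -4.0000]
Step 5: x=[7.0000 11.0000] v=[0.0000 0.0000]
Step 6: x=[4.0000 13.0000] v=[-6.0000 4.0000]
Step 7: x=[6.0000 12.0000] v=[4.0000 -2.0000]
Step 8: x=[8.0000 11.0000] v=[4.0000 -2.0000]
Max displacement = 2.0000

Answer: 2.0000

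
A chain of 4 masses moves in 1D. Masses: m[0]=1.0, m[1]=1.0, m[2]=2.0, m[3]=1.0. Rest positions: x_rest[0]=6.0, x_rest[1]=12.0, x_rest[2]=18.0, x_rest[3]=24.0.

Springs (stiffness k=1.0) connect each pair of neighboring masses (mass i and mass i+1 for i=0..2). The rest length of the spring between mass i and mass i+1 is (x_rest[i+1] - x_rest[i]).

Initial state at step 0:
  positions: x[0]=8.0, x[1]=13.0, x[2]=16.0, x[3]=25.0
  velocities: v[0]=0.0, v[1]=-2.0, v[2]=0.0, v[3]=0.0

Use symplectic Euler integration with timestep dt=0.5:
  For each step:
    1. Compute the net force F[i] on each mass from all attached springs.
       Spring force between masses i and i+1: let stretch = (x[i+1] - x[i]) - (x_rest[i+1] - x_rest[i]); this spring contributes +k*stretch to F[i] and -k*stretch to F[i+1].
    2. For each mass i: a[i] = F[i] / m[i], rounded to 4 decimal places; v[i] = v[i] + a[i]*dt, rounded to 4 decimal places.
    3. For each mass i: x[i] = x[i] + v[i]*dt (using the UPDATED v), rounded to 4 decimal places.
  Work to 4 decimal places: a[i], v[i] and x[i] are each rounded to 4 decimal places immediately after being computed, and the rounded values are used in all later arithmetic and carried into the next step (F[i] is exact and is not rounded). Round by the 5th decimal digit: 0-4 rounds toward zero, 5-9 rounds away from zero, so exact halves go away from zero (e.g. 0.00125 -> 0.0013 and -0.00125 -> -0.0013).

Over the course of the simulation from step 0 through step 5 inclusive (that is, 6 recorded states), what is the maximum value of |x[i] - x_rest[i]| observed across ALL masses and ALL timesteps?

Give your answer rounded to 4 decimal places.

Answer: 3.7236

Derivation:
Step 0: x=[8.0000 13.0000 16.0000 25.0000] v=[0.0000 -2.0000 0.0000 0.0000]
Step 1: x=[7.7500 11.5000 16.7500 24.2500] v=[-0.5000 -3.0000 1.5000 -1.5000]
Step 2: x=[6.9375 10.3750 17.7813 23.1250] v=[-1.6250 -2.2500 2.0625 -2.2500]
Step 3: x=[5.4844 10.2422 18.5548 22.1641] v=[-2.9063 -0.2656 1.5469 -1.9219]
Step 4: x=[3.7207 10.9981 18.7404 21.8008] v=[-3.5274 1.5118 0.3711 -0.7266]
Step 5: x=[2.2764 11.8703 18.3407 22.1724] v=[-2.8887 1.7443 -0.7994 0.7432]
Max displacement = 3.7236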